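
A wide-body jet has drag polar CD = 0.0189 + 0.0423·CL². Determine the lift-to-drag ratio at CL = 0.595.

L/D = 17.6

CD = 0.0189 + 0.0423 × 0.595² = 0.03388
L/D = CL/CD = 0.595 / 0.03388 = 17.6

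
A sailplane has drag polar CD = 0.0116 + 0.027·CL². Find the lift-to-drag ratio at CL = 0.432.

L/D = 26

CD = 0.0116 + 0.027 × 0.432² = 0.01664
L/D = CL/CD = 0.432 / 0.01664 = 26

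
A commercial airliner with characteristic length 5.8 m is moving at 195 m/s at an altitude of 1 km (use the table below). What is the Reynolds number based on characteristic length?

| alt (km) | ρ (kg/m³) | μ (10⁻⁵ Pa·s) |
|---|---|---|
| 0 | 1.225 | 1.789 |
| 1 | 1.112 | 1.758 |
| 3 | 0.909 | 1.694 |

At 1 km, from the table: ρ = 1.112 kg/m³, μ = 1.758×10⁻⁵ Pa·s.
Re = ρ·v·c/μ = 1.112 × 195 × 5.8 / (1.758×10⁻⁵) = 7.15×10^7

Re = 7.15×10^7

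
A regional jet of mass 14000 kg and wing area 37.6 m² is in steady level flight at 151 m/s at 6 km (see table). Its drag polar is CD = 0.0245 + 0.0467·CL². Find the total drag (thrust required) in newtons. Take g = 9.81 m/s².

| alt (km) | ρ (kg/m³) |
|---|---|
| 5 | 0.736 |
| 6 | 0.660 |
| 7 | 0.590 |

D = 10000 N

At 6 km, from the table: ρ = 0.660 kg/m³.
Weight W = mg = 14000 × 9.81 = 1.3734×10^5 N; in level flight L = W.
Dynamic pressure q = 0.5 × 0.66 × 151² = 7524 Pa.
Required CL = L/(qS) = 1.3734×10^5/(7524·37.6) = 0.4854.
CD = 0.0245 + 0.0467 × 0.4854² = 0.03551.
D = q·S·CD = 7524 × 37.6 × 0.03551 = 10040 N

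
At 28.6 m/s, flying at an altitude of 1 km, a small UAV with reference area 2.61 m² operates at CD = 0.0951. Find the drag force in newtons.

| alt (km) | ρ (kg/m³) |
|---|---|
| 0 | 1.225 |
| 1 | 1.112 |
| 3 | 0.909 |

At 1 km, from the table: ρ = 1.112 kg/m³.
D = ½ρv²S·CD = ½ × 1.112 × 28.6² × 2.61 × 0.0951 = 113 N

D = 113 N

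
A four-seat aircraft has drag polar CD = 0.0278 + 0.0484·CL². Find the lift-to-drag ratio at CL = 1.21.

CD = 0.0278 + 0.0484 × 1.21² = 0.09866
L/D = CL/CD = 1.21 / 0.09866 = 12.3

L/D = 12.3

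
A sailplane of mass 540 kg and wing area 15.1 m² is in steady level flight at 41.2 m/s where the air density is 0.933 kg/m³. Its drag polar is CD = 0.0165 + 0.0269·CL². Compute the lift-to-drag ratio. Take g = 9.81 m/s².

In steady level flight, lift balances weight: W = mg = 540 × 9.81 = 5297.4 N.
Dynamic pressure q = 0.5 × 0.933 × 41.2² = 791.9 Pa.
Required CL = L/(qS) = 5297.4/(791.9·15.1) = 0.443.
CD = 0.0165 + 0.0269 × 0.443² = 0.02178.
L/D = CL/CD = 0.443 / 0.02178 = 20.3

L/D = 20.3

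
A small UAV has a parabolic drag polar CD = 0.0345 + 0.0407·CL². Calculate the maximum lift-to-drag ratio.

(L/D)max = 13.3

For CD = CD0 + K·CL², (L/D)max occurs at CL* = √(CD0/K) and equals 1/(2√(K·CD0)).
(L/D)max = 1/(2√(0.0407 × 0.0345)) = 1/(2 × 0.03747) = 13.3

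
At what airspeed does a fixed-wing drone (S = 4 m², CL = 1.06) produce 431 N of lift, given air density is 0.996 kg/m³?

L = ½ρv²S·CL ⇒ v = √(2L/(ρ·S·CL))
v = √(2 × 431 / (0.996 × 4 × 1.06)) = √204.1 = 14.3 m/s

v = 14.3 m/s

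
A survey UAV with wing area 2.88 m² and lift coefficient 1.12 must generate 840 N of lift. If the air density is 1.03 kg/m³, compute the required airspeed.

L = ½ρv²S·CL ⇒ v = √(2L/(ρ·S·CL))
v = √(2 × 840 / (1.03 × 2.88 × 1.12)) = √505.7 = 22.5 m/s

v = 22.5 m/s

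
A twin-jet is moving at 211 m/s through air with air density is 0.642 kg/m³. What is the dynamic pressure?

q = 14300 Pa

q = ½ρv² = ½ × 0.642 × 211² = 14300 Pa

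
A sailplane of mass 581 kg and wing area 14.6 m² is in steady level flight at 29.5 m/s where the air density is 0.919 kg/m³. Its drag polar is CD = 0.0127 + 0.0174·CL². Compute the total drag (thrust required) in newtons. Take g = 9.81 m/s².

In steady level flight, lift balances weight: W = mg = 581 × 9.81 = 5699.6 N.
q = ½ρv² = ½ × 0.919 × 29.5² = 399.9 Pa.
CL = 2W/(ρv²S) = 2×5699.6/(0.919×29.5²×14.6) = 0.9763.
CD = 0.0127 + 0.0174 × 0.9763² = 0.02928.
D = q·S·CD = 399.9 × 14.6 × 0.02928 = 171 N

D = 171 N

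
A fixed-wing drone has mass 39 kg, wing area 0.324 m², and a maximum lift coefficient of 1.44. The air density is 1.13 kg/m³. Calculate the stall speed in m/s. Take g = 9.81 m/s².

Stall occurs when L = W at CL,max. W = mg = 39 × 9.81 = 382.6 N.
V_stall = √(2W/(ρ·S·CL,max)) = √(2 × 382.6 / (1.13 × 0.324 × 1.44))
V_stall = √1451 = 38.1 m/s

V_stall = 38.1 m/s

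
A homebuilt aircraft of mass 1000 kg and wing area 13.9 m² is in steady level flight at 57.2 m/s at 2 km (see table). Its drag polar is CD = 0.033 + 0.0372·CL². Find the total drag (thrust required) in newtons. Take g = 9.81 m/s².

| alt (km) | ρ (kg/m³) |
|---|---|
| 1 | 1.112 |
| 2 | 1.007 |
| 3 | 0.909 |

At 2 km, from the table: ρ = 1.007 kg/m³.
In steady level flight, lift balances weight: W = mg = 1000 × 9.81 = 9810 N.
q = ½ρv² = ½ × 1.007 × 57.2² = 1647 Pa.
Required CL = L/(qS) = 9810/(1647·13.9) = 0.4284.
CD = 0.033 + 0.0372 × 0.4284² = 0.03983.
D = q·S·CD = 1647 × 13.9 × 0.03983 = 912 N

D = 912 N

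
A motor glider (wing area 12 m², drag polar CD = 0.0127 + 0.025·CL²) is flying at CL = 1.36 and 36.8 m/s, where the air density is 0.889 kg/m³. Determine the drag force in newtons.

CD = 0.0127 + 0.025 × 1.36² = 0.05894
D = ½ρv²S·CD = ½ × 0.889 × 36.8² × 12 × 0.05894 = 426 N

D = 426 N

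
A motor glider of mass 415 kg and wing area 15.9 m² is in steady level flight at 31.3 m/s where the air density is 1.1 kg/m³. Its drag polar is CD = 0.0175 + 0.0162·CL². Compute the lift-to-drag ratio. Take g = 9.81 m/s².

Weight W = mg = 415 × 9.81 = 4071.2 N; in level flight L = W.
Dynamic pressure q = 0.5 × 1.1 × 31.3² = 538.8 Pa.
CL = W/(q·S) = 4071.2 / (538.8 × 15.9) = 0.4752.
CD = 0.0175 + 0.0162 × 0.4752² = 0.02116.
L/D = CL/CD = 0.4752 / 0.02116 = 22.5

L/D = 22.5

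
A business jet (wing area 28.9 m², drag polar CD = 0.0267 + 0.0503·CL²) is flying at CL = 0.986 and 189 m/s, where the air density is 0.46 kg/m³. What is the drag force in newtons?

CD = 0.0267 + 0.0503 × 0.986² = 0.0756
D = ½ρv²S·CD = ½ × 0.46 × 189² × 28.9 × 0.0756 = 18000 N

D = 18000 N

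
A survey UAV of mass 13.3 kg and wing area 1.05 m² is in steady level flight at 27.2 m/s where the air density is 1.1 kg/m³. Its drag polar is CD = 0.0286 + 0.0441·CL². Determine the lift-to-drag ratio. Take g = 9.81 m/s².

L/D = 9.34

Level flight ⇒ L = W = m·g = 13.3 × 9.81 = 130.47 N.
Dynamic pressure q = 0.5 × 1.1 × 27.2² = 406.9 Pa.
CL = W/(q·S) = 130.47 / (406.9 × 1.05) = 0.3054.
CD = 0.0286 + 0.0441 × 0.3054² = 0.03271.
L/D = CL/CD = 0.3054 / 0.03271 = 9.34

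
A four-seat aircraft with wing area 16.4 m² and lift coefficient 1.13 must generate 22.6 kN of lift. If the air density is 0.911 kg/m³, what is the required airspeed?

L = ½ρv²S·CL ⇒ v = √(2L/(ρ·S·CL))
v = √(2 × 22600 / (0.911 × 16.4 × 1.13)) = √2677 = 51.7 m/s

v = 51.7 m/s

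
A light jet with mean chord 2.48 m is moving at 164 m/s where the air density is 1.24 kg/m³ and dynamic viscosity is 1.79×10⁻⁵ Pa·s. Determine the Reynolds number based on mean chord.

Re = 2.82×10^7

Re = ρ·v·c/μ = 1.24 × 164 × 2.48 / (1.79×10⁻⁵) = 2.82×10^7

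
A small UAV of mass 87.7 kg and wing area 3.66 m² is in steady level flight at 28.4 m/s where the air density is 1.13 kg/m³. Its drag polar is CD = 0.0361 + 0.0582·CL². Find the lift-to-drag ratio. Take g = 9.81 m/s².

L/D = 10

Weight W = mg = 87.7 × 9.81 = 860.34 N; in level flight L = W.
q = ½ρv² = ½ × 1.13 × 28.4² = 455.7 Pa.
CL = 2W/(ρv²S) = 2×860.34/(1.13×28.4²×3.66) = 0.5158.
CD = 0.0361 + 0.0582 × 0.5158² = 0.05159.
L/D = CL/CD = 0.5158 / 0.05159 = 10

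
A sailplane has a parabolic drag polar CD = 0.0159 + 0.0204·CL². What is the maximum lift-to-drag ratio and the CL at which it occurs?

(L/D)max = 27.8, at CL = 0.883

For CD = CD0 + K·CL², (L/D)max occurs at CL* = √(CD0/K) and equals 1/(2√(K·CD0)).
(L/D)max = 1/(2√(0.0204 × 0.0159)) = 1/(2 × 0.01801) = 27.8
CL* = √(0.0159/0.0204) = 0.883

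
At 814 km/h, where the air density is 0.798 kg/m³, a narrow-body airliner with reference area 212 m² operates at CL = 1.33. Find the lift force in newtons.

Convert speed: v = 814 km/h ÷ 3.6 = 226.1 m/s.
Dynamic pressure q = ½ρv² = ½ × 0.798 × 226.1² = 20400 Pa.
L = q·S·CL = 20400 × 212 × 1.33 = 5.75×10^6 N ≈ 5750 kN

L = 5.75×10^6 N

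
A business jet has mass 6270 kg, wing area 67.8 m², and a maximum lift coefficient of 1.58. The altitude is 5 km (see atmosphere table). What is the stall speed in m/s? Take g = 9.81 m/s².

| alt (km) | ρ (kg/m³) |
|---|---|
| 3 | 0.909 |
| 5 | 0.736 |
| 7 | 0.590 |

At 5 km, from the table: ρ = 0.736 kg/m³.
Stall occurs when L = W at CL,max. W = mg = 6270 × 9.81 = 61510 N.
From L = ½ρV²S·CL,max = W: V_stall = √(2W/(ρSCL,max)) = √(2·61510/(0.736·67.8·1.58))
V_stall = √1560 = 39.5 m/s

V_stall = 39.5 m/s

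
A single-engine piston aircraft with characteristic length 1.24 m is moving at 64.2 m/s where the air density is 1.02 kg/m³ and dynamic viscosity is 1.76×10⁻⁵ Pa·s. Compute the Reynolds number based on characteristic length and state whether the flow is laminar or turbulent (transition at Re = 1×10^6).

Re = 4.61×10^6 (turbulent)

Re = ρ·v·c/μ = 1.02 × 64.2 × 1.24 / (1.76×10⁻⁵) = 4.61×10^6
Since 4.61×10^6 > 1×10^6, the flow is turbulent.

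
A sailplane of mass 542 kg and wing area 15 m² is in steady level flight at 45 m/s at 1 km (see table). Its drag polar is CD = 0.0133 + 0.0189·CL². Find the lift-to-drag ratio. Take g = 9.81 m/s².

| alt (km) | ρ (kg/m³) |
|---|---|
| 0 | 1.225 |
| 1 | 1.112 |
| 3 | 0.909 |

At 1 km, from the table: ρ = 1.112 kg/m³.
Level flight ⇒ L = W = m·g = 542 × 9.81 = 5317 N.
q = ½ρv² = ½ × 1.112 × 45² = 1126 Pa.
CL = W/(q·S) = 5317 / (1126 × 15) = 0.3148.
CD = 0.0133 + 0.0189 × 0.3148² = 0.01517.
L/D = CL/CD = 0.3148 / 0.01517 = 20.7

L/D = 20.7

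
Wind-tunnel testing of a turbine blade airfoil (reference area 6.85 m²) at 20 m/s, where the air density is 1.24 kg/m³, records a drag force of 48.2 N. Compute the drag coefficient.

CD = 0.0284

From D = ½ρv²S·CD, rearranging gives CD = 2D/(ρv²S).
CD = 2 × 48.2 / (1.24 × 20² × 6.85) = 0.0284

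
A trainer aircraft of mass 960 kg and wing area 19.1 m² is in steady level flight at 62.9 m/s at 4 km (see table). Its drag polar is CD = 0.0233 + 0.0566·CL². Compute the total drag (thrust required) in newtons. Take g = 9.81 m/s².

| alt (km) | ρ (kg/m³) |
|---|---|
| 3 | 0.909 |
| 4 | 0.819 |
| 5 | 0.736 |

At 4 km, from the table: ρ = 0.819 kg/m³.
Level flight ⇒ L = W = m·g = 960 × 9.81 = 9417.6 N.
q = ½ρv² = ½ × 0.819 × 62.9² = 1620 Pa.
CL = 2W/(ρv²S) = 2×9417.6/(0.819×62.9²×19.1) = 0.3043.
CD = 0.0233 + 0.0566 × 0.3043² = 0.02854.
D = q·S·CD = 1620 × 19.1 × 0.02854 = 883.2 N

D = 883 N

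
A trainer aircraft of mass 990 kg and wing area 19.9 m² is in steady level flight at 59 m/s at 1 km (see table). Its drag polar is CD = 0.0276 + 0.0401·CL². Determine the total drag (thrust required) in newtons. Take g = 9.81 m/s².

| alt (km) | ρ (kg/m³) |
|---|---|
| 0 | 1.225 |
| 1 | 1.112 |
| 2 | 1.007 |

At 1 km, from the table: ρ = 1.112 kg/m³.
Weight W = mg = 990 × 9.81 = 9711.9 N; in level flight L = W.
q = ½ρv² = ½ × 1.112 × 59² = 1935 Pa.
CL = 2W/(ρv²S) = 2×9711.9/(1.112×59²×19.9) = 0.2522.
CD = 0.0276 + 0.0401 × 0.2522² = 0.03015.
D = q·S·CD = 1935 × 19.9 × 0.03015 = 1161 N

D = 1160 N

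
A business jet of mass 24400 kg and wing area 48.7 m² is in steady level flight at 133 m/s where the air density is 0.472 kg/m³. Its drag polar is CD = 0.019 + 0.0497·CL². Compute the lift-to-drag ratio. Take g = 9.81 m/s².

L/D = 13.4

In steady level flight, lift balances weight: W = mg = 24400 × 9.81 = 2.3936×10^5 N.
q = ½ρv² = ½ × 0.472 × 133² = 4175 Pa.
CL = 2W/(ρv²S) = 2×2.3936×10^5/(0.472×133²×48.7) = 1.177.
CD = 0.019 + 0.0497 × 1.177² = 0.08789.
L/D = CL/CD = 1.177 / 0.08789 = 13.4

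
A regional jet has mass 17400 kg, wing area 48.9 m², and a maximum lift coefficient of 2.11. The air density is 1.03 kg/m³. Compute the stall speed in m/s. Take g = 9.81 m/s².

V_stall = 56.7 m/s

At stall, lift equals weight: L = W = m·g = 17400 × 9.81 = 1.707×10^5 N.
From L = ½ρV²S·CL,max = W: V_stall = √(2W/(ρSCL,max)) = √(2·1.707×10^5/(1.03·48.9·2.11))
V_stall = √3212 = 56.7 m/s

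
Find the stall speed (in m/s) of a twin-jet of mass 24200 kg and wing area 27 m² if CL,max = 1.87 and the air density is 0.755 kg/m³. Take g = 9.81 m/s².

V_stall = 112 m/s

Stall occurs when L = W at CL,max. W = mg = 24200 × 9.81 = 2.374×10^5 N.
From L = ½ρV²S·CL,max = W: V_stall = √(2W/(ρSCL,max)) = √(2·2.374×10^5/(0.755·27·1.87))
V_stall = √12460 = 112 m/s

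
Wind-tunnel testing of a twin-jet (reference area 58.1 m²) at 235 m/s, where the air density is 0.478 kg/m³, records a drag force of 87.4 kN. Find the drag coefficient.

CD = 0.114

From D = ½ρv²S·CD, rearranging gives CD = 2D/(ρv²S).
CD = 2 × 87400 / (0.478 × 235² × 58.1) = 0.114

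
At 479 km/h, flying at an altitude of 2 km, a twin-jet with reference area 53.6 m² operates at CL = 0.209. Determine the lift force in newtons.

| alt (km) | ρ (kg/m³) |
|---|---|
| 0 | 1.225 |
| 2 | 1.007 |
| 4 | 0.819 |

At 2 km, from the table: ρ = 1.007 kg/m³.
Convert speed: v = 479 km/h ÷ 3.6 = 133.1 m/s.
Dynamic pressure q = ½ρv² = ½ × 1.007 × 133.1² = 8914 Pa.
L = q·S·CL = 8914 × 53.6 × 0.209 = 99900 N ≈ 99.9 kN

L = 99900 N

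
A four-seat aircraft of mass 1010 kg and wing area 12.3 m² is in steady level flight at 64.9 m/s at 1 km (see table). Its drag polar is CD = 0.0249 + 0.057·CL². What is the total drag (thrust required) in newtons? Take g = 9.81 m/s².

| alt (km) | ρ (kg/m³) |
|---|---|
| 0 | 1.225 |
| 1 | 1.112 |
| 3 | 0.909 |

D = 912 N

At 1 km, from the table: ρ = 1.112 kg/m³.
In steady level flight, lift balances weight: W = mg = 1010 × 9.81 = 9908.1 N.
q = ½ρv² = ½ × 1.112 × 64.9² = 2342 Pa.
CL = 2W/(ρv²S) = 2×9908.1/(1.112×64.9²×12.3) = 0.344.
CD = 0.0249 + 0.057 × 0.344² = 0.03164.
D = q·S·CD = 2342 × 12.3 × 0.03164 = 911.5 N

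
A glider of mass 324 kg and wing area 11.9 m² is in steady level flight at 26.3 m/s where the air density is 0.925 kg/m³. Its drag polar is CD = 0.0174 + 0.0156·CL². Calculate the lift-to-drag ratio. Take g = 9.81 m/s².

L/D = 29.5

In steady level flight, lift balances weight: W = mg = 324 × 9.81 = 3178.4 N.
Dynamic pressure q = 0.5 × 0.925 × 26.3² = 319.9 Pa.
Required CL = L/(qS) = 3178.4/(319.9·11.9) = 0.8349.
CD = 0.0174 + 0.0156 × 0.8349² = 0.02827.
L/D = CL/CD = 0.8349 / 0.02827 = 29.5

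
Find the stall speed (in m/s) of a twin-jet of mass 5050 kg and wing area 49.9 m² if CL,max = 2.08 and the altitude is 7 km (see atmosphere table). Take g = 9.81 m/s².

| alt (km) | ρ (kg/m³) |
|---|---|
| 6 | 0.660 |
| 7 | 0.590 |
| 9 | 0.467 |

V_stall = 40.2 m/s

At 7 km, from the table: ρ = 0.590 kg/m³.
At stall, lift equals weight: L = W = m·g = 5050 × 9.81 = 49540 N.
From L = ½ρV²S·CL,max = W: V_stall = √(2W/(ρSCL,max)) = √(2·49540/(0.59·49.9·2.08))
V_stall = √1618 = 40.2 m/s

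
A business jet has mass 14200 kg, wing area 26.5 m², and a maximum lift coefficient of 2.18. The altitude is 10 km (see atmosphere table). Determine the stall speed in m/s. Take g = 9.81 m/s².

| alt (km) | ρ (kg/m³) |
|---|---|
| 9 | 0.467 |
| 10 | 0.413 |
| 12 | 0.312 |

V_stall = 108 m/s

At 10 km, from the table: ρ = 0.413 kg/m³.
At stall, lift equals weight: L = W = m·g = 14200 × 9.81 = 1.393×10^5 N.
From L = ½ρV²S·CL,max = W: V_stall = √(2W/(ρSCL,max)) = √(2·1.393×10^5/(0.413·26.5·2.18))
V_stall = √11680 = 108 m/s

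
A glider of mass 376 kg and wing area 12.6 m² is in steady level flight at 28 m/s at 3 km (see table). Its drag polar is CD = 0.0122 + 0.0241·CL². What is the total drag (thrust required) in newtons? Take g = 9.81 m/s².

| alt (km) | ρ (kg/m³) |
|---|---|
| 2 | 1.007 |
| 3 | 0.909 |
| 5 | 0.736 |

D = 128 N

At 3 km, from the table: ρ = 0.909 kg/m³.
Weight W = mg = 376 × 9.81 = 3688.6 N; in level flight L = W.
q = ½ρv² = ½ × 0.909 × 28² = 356.3 Pa.
Required CL = L/(qS) = 3688.6/(356.3·12.6) = 0.8216.
CD = 0.0122 + 0.0241 × 0.8216² = 0.02847.
D = q·S·CD = 356.3 × 12.6 × 0.02847 = 127.8 N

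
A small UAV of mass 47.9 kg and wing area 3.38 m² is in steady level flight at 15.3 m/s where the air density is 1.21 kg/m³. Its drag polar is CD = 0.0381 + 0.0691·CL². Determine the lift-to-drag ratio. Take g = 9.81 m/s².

Weight W = mg = 47.9 × 9.81 = 469.9 N; in level flight L = W.
q = ½ρv² = ½ × 1.21 × 15.3² = 141.6 Pa.
CL = 2W/(ρv²S) = 2×469.9/(1.21×15.3²×3.38) = 0.9816.
CD = 0.0381 + 0.0691 × 0.9816² = 0.1047.
L/D = CL/CD = 0.9816 / 0.1047 = 9.38

L/D = 9.38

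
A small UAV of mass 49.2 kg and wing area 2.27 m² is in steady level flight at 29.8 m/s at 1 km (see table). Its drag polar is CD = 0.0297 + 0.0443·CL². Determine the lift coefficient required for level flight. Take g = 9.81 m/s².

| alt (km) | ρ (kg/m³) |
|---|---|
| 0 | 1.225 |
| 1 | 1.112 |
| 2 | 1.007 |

At 1 km, from the table: ρ = 1.112 kg/m³.
In steady level flight, lift balances weight: W = mg = 49.2 × 9.81 = 482.65 N.
Dynamic pressure q = 0.5 × 1.112 × 29.8² = 493.8 Pa.
Required CL = L/(qS) = 482.65/(493.8·2.27) = 0.4306.

CL = 0.431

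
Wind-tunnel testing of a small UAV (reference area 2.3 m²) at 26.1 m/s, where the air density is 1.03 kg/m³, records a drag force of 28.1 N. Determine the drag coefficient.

From D = ½ρv²S·CD, rearranging gives CD = 2D/(ρv²S).
CD = 2 × 28.1 / (1.03 × 26.1² × 2.3) = 0.0348

CD = 0.0348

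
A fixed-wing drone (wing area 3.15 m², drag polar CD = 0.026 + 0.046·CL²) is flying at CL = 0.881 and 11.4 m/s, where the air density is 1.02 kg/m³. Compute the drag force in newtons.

D = 12.9 N

CD = 0.026 + 0.046 × 0.881² = 0.0617
D = ½ρv²S·CD = ½ × 1.02 × 11.4² × 3.15 × 0.0617 = 12.9 N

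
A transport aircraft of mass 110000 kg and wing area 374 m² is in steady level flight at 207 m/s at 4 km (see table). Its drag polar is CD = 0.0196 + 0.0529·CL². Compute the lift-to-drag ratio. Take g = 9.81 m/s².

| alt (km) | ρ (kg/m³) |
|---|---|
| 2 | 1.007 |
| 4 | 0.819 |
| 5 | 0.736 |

At 4 km, from the table: ρ = 0.819 kg/m³.
Weight W = mg = 110000 × 9.81 = 1.0791×10^6 N; in level flight L = W.
q = ½ρv² = ½ × 0.819 × 207² = 17550 Pa.
CL = W/(q·S) = 1.0791×10^6 / (17550 × 374) = 0.1644.
CD = 0.0196 + 0.0529 × 0.1644² = 0.02103.
L/D = CL/CD = 0.1644 / 0.02103 = 7.82

L/D = 7.82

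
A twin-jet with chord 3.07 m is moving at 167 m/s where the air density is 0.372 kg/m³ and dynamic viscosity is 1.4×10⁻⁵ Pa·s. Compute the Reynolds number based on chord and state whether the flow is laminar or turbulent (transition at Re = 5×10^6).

Re = ρ·v·c/μ = 0.372 × 167 × 3.07 / (1.4×10⁻⁵) = 1.36×10^7
Since 1.36×10^7 > 5×10^6, the flow is turbulent.

Re = 1.36×10^7 (turbulent)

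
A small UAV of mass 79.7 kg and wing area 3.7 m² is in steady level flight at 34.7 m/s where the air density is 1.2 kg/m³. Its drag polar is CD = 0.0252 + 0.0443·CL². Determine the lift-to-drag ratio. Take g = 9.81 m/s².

L/D = 10.1

Level flight ⇒ L = W = m·g = 79.7 × 9.81 = 781.86 N.
q = ½ρv² = ½ × 1.2 × 34.7² = 722.5 Pa.
CL = 2W/(ρv²S) = 2×781.86/(1.2×34.7²×3.7) = 0.2925.
CD = 0.0252 + 0.0443 × 0.2925² = 0.02899.
L/D = CL/CD = 0.2925 / 0.02899 = 10.1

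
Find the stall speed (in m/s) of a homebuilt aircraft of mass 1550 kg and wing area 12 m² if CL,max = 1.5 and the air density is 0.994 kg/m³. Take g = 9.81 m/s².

V_stall = 41.2 m/s

Stall occurs when L = W at CL,max. W = mg = 1550 × 9.81 = 15210 N.
V_stall = √(2W/(ρ·S·CL,max)) = √(2 × 15210 / (0.994 × 12 × 1.5))
V_stall = √1700 = 41.2 m/s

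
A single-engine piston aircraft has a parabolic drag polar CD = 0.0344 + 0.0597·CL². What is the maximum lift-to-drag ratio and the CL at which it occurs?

(L/D)max = 11, at CL = 0.759

For CD = CD0 + K·CL², (L/D)max occurs at CL* = √(CD0/K) and equals 1/(2√(K·CD0)).
(L/D)max = 1/(2√(0.0597 × 0.0344)) = 1/(2 × 0.04532) = 11
CL* = √(0.0344/0.0597) = 0.759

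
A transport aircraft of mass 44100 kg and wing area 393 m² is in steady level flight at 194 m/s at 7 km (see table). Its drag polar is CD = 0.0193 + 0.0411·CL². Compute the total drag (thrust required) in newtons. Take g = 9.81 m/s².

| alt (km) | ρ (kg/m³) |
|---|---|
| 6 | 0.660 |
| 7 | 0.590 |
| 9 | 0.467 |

D = 86000 N

At 7 km, from the table: ρ = 0.590 kg/m³.
Weight W = mg = 44100 × 9.81 = 4.3262×10^5 N; in level flight L = W.
q = ½ρv² = ½ × 0.59 × 194² = 11100 Pa.
Required CL = L/(qS) = 4.3262×10^5/(11100·393) = 0.09915.
CD = 0.0193 + 0.0411 × 0.09915² = 0.0197.
D = q·S·CD = 11100 × 393 × 0.0197 = 85980 N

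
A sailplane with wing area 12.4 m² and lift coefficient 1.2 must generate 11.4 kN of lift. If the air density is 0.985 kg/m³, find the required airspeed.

v = 39.4 m/s

L = ½ρv²S·CL ⇒ v = √(2L/(ρ·S·CL))
v = √(2 × 11400 / (0.985 × 12.4 × 1.2)) = √1556 = 39.4 m/s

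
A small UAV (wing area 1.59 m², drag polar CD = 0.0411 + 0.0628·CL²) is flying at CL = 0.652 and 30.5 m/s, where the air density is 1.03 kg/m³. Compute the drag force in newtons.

CD = 0.0411 + 0.0628 × 0.652² = 0.0678
D = ½ρv²S·CD = ½ × 1.03 × 30.5² × 1.59 × 0.0678 = 51.6 N

D = 51.6 N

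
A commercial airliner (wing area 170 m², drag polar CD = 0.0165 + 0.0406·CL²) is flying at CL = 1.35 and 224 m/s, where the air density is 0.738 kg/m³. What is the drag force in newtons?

CD = 0.0165 + 0.0406 × 1.35² = 0.09049
D = ½ρv²S·CD = ½ × 0.738 × 224² × 170 × 0.09049 = 2.85×10^5 N

D = 2.85×10^5 N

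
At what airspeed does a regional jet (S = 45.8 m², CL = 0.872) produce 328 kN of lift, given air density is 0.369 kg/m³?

v = 211 m/s

L = ½ρv²S·CL ⇒ v = √(2L/(ρ·S·CL))
v = √(2 × 3.28×10^5 / (0.369 × 45.8 × 0.872)) = √44510 = 211 m/s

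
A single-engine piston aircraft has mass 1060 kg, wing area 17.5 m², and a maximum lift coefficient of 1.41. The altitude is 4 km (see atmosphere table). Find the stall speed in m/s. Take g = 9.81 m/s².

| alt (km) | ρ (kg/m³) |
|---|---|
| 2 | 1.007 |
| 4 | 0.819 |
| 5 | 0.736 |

V_stall = 32.1 m/s

At 4 km, from the table: ρ = 0.819 kg/m³.
Weight W = mg = 1060 × 9.81 = 10400 N.
V_stall = √(2W/(ρ·S·CL,max)) = √(2 × 10400 / (0.819 × 17.5 × 1.41))
V_stall = √1029 = 32.1 m/s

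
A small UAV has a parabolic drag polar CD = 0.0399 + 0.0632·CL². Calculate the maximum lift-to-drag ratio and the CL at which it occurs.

(L/D)max = 9.96, at CL = 0.795

For CD = CD0 + K·CL², (L/D)max occurs at CL* = √(CD0/K) and equals 1/(2√(K·CD0)).
(L/D)max = 1/(2√(0.0632 × 0.0399)) = 1/(2 × 0.05022) = 9.96
CL* = √(0.0399/0.0632) = 0.795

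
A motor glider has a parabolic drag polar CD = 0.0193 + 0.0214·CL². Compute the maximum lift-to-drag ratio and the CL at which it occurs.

For CD = CD0 + K·CL², (L/D)max occurs at CL* = √(CD0/K) and equals 1/(2√(K·CD0)).
(L/D)max = 1/(2√(0.0214 × 0.0193)) = 1/(2 × 0.02032) = 24.6
CL* = √(0.0193/0.0214) = 0.95

(L/D)max = 24.6, at CL = 0.95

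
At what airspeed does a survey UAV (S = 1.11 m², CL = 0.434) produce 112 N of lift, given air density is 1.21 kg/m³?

v = 19.6 m/s

L = ½ρv²S·CL ⇒ v = √(2L/(ρ·S·CL))
v = √(2 × 112 / (1.21 × 1.11 × 0.434)) = √384.3 = 19.6 m/s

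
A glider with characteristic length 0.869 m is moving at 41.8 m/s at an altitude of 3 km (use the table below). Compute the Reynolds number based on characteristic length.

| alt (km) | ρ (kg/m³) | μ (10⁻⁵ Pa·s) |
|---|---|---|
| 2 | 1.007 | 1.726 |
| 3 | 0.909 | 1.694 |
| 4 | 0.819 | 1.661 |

Re = 1.95×10^6

At 3 km, from the table: ρ = 0.909 kg/m³, μ = 1.694×10⁻⁵ Pa·s.
Re = ρ·v·c/μ = 0.909 × 41.8 × 0.869 / (1.694×10⁻⁵) = 1.95×10^6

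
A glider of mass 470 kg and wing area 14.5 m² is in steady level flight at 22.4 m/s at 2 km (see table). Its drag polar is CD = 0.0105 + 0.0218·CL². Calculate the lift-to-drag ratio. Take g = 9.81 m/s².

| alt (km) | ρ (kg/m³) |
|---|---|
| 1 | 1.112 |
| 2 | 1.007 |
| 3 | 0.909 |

At 2 km, from the table: ρ = 1.007 kg/m³.
Weight W = mg = 470 × 9.81 = 4610.7 N; in level flight L = W.
q = ½ρv² = ½ × 1.007 × 22.4² = 252.6 Pa.
CL = W/(q·S) = 4610.7 / (252.6 × 14.5) = 1.259.
CD = 0.0105 + 0.0218 × 1.259² = 0.04504.
L/D = CL/CD = 1.259 / 0.04504 = 27.9

L/D = 27.9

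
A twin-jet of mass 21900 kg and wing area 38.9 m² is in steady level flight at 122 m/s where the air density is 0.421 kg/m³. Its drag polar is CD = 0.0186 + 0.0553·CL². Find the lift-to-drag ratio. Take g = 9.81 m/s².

In steady level flight, lift balances weight: W = mg = 21900 × 9.81 = 2.1484×10^5 N.
Dynamic pressure q = 0.5 × 0.421 × 122² = 3133 Pa.
CL = 2W/(ρv²S) = 2×2.1484×10^5/(0.421×122²×38.9) = 1.763.
CD = 0.0186 + 0.0553 × 1.763² = 0.1904.
L/D = CL/CD = 1.763 / 0.1904 = 9.26

L/D = 9.26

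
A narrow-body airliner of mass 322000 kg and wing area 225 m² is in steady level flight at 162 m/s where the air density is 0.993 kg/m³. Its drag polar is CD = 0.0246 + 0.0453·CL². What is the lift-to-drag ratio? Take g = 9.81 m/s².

L/D = 14

Level flight ⇒ L = W = m·g = 322000 × 9.81 = 3.1588×10^6 N.
q = ½ρv² = ½ × 0.993 × 162² = 13030 Pa.
Required CL = L/(qS) = 3.1588×10^6/(13030·225) = 1.077.
CD = 0.0246 + 0.0453 × 1.077² = 0.07719.
L/D = CL/CD = 1.077 / 0.07719 = 14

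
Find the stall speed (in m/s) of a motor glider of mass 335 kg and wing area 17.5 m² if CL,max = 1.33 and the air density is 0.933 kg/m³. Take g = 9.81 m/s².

Stall occurs when L = W at CL,max. W = mg = 335 × 9.81 = 3286 N.
From L = ½ρV²S·CL,max = W: V_stall = √(2W/(ρSCL,max)) = √(2·3286/(0.933·17.5·1.33))
V_stall = √302.7 = 17.4 m/s

V_stall = 17.4 m/s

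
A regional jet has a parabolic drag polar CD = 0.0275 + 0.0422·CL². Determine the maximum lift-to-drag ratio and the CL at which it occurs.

(L/D)max = 14.7, at CL = 0.807

For CD = CD0 + K·CL², (L/D)max occurs at CL* = √(CD0/K) and equals 1/(2√(K·CD0)).
(L/D)max = 1/(2√(0.0422 × 0.0275)) = 1/(2 × 0.03407) = 14.7
CL* = √(0.0275/0.0422) = 0.807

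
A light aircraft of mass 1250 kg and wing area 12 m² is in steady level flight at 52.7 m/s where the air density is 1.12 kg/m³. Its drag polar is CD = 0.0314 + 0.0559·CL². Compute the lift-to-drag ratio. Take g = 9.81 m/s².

Weight W = mg = 1250 × 9.81 = 12262 N; in level flight L = W.
Dynamic pressure q = 0.5 × 1.12 × 52.7² = 1555 Pa.
CL = W/(q·S) = 12262 / (1555 × 12) = 0.657.
CD = 0.0314 + 0.0559 × 0.657² = 0.05553.
L/D = CL/CD = 0.657 / 0.05553 = 11.8

L/D = 11.8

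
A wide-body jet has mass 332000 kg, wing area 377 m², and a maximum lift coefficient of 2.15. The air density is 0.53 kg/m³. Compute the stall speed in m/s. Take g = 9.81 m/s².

At stall, lift equals weight: L = W = m·g = 332000 × 9.81 = 3.257×10^6 N.
From L = ½ρV²S·CL,max = W: V_stall = √(2W/(ρSCL,max)) = √(2·3.257×10^6/(0.53·377·2.15))
V_stall = √15160 = 123 m/s

V_stall = 123 m/s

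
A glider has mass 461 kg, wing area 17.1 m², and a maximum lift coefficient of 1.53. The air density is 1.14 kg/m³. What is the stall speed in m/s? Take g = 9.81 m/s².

V_stall = 17.4 m/s

Weight W = mg = 461 × 9.81 = 4522 N.
From L = ½ρV²S·CL,max = W: V_stall = √(2W/(ρSCL,max)) = √(2·4522/(1.14·17.1·1.53))
V_stall = √303.3 = 17.4 m/s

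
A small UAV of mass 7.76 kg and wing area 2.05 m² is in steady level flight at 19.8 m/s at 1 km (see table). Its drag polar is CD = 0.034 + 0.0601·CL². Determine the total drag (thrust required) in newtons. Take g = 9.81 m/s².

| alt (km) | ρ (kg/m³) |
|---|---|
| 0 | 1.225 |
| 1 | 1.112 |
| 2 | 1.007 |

D = 16 N

At 1 km, from the table: ρ = 1.112 kg/m³.
In steady level flight, lift balances weight: W = mg = 7.76 × 9.81 = 76.126 N.
Dynamic pressure q = 0.5 × 1.112 × 19.8² = 218 Pa.
Required CL = L/(qS) = 76.126/(218·2.05) = 0.1704.
CD = 0.034 + 0.0601 × 0.1704² = 0.03574.
D = q·S·CD = 218 × 2.05 × 0.03574 = 15.97 N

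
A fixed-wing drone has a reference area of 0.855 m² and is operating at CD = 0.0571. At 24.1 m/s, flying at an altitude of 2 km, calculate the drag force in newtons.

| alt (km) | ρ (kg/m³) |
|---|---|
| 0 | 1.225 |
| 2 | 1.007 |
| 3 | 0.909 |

At 2 km, from the table: ρ = 1.007 kg/m³.
Dynamic pressure q = ½ρv² = ½ × 1.007 × 24.1² = 292.4 Pa.
D = q·S·CD = 292.4 × 0.855 × 0.0571 = 14.3 N

D = 14.3 N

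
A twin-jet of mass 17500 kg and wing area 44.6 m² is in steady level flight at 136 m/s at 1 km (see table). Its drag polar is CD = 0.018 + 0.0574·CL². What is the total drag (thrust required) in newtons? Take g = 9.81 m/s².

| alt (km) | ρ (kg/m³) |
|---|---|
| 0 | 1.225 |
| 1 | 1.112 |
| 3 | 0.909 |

At 1 km, from the table: ρ = 1.112 kg/m³.
In steady level flight, lift balances weight: W = mg = 17500 × 9.81 = 1.7168×10^5 N.
q = ½ρv² = ½ × 1.112 × 136² = 10280 Pa.
CL = W/(q·S) = 1.7168×10^5 / (10280 × 44.6) = 0.3743.
CD = 0.018 + 0.0574 × 0.3743² = 0.02604.
D = q·S·CD = 10280 × 44.6 × 0.02604 = 11940 N

D = 11900 N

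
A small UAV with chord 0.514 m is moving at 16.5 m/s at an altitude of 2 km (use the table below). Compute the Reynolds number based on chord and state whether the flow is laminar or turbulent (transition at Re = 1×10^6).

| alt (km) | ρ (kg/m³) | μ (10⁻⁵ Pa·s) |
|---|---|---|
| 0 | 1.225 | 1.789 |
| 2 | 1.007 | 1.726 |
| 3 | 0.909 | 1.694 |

Re = 4.95×10^5 (laminar)

At 2 km, from the table: ρ = 1.007 kg/m³, μ = 1.726×10⁻⁵ Pa·s.
Re = ρ·v·c/μ = 1.007 × 16.5 × 0.514 / (1.726×10⁻⁵) = 4.95×10^5
Since 4.95×10^5 < 1×10^6, the flow is laminar.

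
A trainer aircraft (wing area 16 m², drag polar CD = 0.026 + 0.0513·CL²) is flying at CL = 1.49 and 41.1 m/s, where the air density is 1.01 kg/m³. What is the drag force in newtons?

CD = 0.026 + 0.0513 × 1.49² = 0.1399
D = ½ρv²S·CD = ½ × 1.01 × 41.1² × 16 × 0.1399 = 1910 N

D = 1910 N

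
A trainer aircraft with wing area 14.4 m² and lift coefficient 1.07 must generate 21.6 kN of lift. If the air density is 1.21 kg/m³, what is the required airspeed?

v = 48.1 m/s

L = ½ρv²S·CL ⇒ v = √(2L/(ρ·S·CL))
v = √(2 × 21600 / (1.21 × 14.4 × 1.07)) = √2317 = 48.1 m/s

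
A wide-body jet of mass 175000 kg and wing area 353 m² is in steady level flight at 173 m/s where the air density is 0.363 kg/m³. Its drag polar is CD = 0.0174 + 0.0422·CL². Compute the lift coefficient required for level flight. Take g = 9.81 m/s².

CL = 0.895

Level flight ⇒ L = W = m·g = 175000 × 9.81 = 1.7168×10^6 N.
Dynamic pressure q = 0.5 × 0.363 × 173² = 5432 Pa.
Required CL = L/(qS) = 1.7168×10^6/(5432·353) = 0.8953.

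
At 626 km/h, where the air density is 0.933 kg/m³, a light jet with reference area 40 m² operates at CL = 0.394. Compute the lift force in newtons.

Convert speed: v = 626 km/h ÷ 3.6 = 173.9 m/s.
L = ½ρv²S·CL = ½ × 0.933 × 173.9² × 40 × 0.394 = 2.22×10^5 N ≈ 222 kN

L = 2.22×10^5 N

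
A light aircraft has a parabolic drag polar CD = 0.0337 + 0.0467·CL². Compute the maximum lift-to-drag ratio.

For CD = CD0 + K·CL², (L/D)max occurs at CL* = √(CD0/K) and equals 1/(2√(K·CD0)).
(L/D)max = 1/(2√(0.0467 × 0.0337)) = 1/(2 × 0.03967) = 12.6

(L/D)max = 12.6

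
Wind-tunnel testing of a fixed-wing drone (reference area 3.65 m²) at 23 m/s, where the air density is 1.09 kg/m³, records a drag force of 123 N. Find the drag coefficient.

CD = 0.117

From D = ½ρv²S·CD, rearranging gives CD = 2D/(ρv²S).
CD = 2 × 123 / (1.09 × 23² × 3.65) = 0.117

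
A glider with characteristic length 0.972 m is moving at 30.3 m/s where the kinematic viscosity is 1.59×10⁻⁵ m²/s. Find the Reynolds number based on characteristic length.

Re = v·c/ν = 30.3 × 0.972 / (1.59×10⁻⁵) = 1.85×10^6

Re = 1.85×10^6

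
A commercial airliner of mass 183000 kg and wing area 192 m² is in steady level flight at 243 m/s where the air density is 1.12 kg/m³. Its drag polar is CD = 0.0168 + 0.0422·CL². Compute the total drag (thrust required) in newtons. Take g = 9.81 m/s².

D = 1.28×10^5 N

Weight W = mg = 183000 × 9.81 = 1.7952×10^6 N; in level flight L = W.
q = ½ρv² = ½ × 1.12 × 243² = 33070 Pa.
Required CL = L/(qS) = 1.7952×10^6/(33070·192) = 0.2828.
CD = 0.0168 + 0.0422 × 0.2828² = 0.02017.
D = q·S·CD = 33070 × 192 × 0.02017 = 1.281×10^5 N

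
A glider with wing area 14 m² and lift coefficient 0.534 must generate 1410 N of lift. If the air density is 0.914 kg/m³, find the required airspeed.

v = 20.3 m/s

L = ½ρv²S·CL ⇒ v = √(2L/(ρ·S·CL))
v = √(2 × 1410 / (0.914 × 14 × 0.534)) = √412.7 = 20.3 m/s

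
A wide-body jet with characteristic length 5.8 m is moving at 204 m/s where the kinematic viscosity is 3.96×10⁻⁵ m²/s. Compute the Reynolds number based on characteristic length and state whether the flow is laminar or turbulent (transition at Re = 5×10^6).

Re = 2.99×10^7 (turbulent)

Re = v·c/ν = 204 × 5.8 / (3.96×10⁻⁵) = 2.99×10^7
Since 2.99×10^7 > 5×10^6, the flow is turbulent.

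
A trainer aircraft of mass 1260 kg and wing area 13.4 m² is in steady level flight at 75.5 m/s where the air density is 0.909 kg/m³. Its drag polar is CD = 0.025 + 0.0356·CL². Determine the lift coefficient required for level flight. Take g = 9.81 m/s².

In steady level flight, lift balances weight: W = mg = 1260 × 9.81 = 12361 N.
q = ½ρv² = ½ × 0.909 × 75.5² = 2591 Pa.
CL = W/(q·S) = 12361 / (2591 × 13.4) = 0.356.

CL = 0.356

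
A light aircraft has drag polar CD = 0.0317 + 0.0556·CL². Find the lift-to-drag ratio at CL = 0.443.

CD = 0.0317 + 0.0556 × 0.443² = 0.04261
L/D = CL/CD = 0.443 / 0.04261 = 10.4

L/D = 10.4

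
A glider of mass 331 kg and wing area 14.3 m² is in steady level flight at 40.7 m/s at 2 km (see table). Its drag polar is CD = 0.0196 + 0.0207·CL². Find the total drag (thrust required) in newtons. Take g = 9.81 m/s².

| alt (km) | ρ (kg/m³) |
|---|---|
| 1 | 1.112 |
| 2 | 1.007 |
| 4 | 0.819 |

At 2 km, from the table: ρ = 1.007 kg/m³.
Level flight ⇒ L = W = m·g = 331 × 9.81 = 3247.1 N.
q = ½ρv² = ½ × 1.007 × 40.7² = 834 Pa.
CL = 2W/(ρv²S) = 2×3247.1/(1.007×40.7²×14.3) = 0.2723.
CD = 0.0196 + 0.0207 × 0.2723² = 0.02113.
D = q·S·CD = 834 × 14.3 × 0.02113 = 252.1 N

D = 252 N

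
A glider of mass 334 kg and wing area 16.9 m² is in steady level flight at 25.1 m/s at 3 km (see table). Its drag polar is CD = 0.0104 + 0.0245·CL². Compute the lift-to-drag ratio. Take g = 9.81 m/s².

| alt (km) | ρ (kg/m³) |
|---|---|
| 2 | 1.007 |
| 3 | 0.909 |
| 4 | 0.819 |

At 3 km, from the table: ρ = 0.909 kg/m³.
In steady level flight, lift balances weight: W = mg = 334 × 9.81 = 3276.5 N.
Dynamic pressure q = 0.5 × 0.909 × 25.1² = 286.3 Pa.
CL = 2W/(ρv²S) = 2×3276.5/(0.909×25.1²×16.9) = 0.6771.
CD = 0.0104 + 0.0245 × 0.6771² = 0.02163.
L/D = CL/CD = 0.6771 / 0.02163 = 31.3

L/D = 31.3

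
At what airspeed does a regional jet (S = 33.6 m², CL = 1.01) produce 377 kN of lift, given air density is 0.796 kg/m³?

L = ½ρv²S·CL ⇒ v = √(2L/(ρ·S·CL))
v = √(2 × 3.77×10^5 / (0.796 × 33.6 × 1.01)) = √27910 = 167 m/s

v = 167 m/s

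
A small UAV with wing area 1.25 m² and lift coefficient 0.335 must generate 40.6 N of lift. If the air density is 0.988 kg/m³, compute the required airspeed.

v = 14 m/s

L = ½ρv²S·CL ⇒ v = √(2L/(ρ·S·CL))
v = √(2 × 40.6 / (0.988 × 1.25 × 0.335)) = √196.3 = 14 m/s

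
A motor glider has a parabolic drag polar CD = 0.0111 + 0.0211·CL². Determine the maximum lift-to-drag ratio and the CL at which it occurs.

(L/D)max = 32.7, at CL = 0.725

For CD = CD0 + K·CL², (L/D)max occurs at CL* = √(CD0/K) and equals 1/(2√(K·CD0)).
(L/D)max = 1/(2√(0.0211 × 0.0111)) = 1/(2 × 0.0153) = 32.7
CL* = √(0.0111/0.0211) = 0.725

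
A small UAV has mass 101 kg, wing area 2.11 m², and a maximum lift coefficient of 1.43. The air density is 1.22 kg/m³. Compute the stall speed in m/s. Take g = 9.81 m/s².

V_stall = 23.2 m/s

At stall, lift equals weight: L = W = m·g = 101 × 9.81 = 990.8 N.
From L = ½ρV²S·CL,max = W: V_stall = √(2W/(ρSCL,max)) = √(2·990.8/(1.22·2.11·1.43))
V_stall = √538.3 = 23.2 m/s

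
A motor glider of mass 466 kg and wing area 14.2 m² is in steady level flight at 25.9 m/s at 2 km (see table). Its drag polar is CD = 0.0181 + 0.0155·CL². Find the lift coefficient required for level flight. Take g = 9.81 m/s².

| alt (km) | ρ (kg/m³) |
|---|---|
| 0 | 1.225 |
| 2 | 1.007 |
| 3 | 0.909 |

At 2 km, from the table: ρ = 1.007 kg/m³.
Weight W = mg = 466 × 9.81 = 4571.5 N; in level flight L = W.
q = ½ρv² = ½ × 1.007 × 25.9² = 337.8 Pa.
Required CL = L/(qS) = 4571.5/(337.8·14.2) = 0.9532.

CL = 0.953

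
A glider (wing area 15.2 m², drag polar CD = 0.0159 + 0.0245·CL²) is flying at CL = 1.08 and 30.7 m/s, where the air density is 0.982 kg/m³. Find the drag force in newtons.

D = 313 N

CD = 0.0159 + 0.0245 × 1.08² = 0.04448
D = ½ρv²S·CD = ½ × 0.982 × 30.7² × 15.2 × 0.04448 = 313 N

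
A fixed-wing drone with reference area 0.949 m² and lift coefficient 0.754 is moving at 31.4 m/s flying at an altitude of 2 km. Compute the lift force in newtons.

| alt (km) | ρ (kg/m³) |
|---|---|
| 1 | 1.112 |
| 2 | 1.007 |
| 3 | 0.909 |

L = 355 N

At 2 km, from the table: ρ = 1.007 kg/m³.
Dynamic pressure q = ½ρv² = ½ × 1.007 × 31.4² = 496.4 Pa.
L = q·S·CL = 496.4 × 0.949 × 0.754 = 355 N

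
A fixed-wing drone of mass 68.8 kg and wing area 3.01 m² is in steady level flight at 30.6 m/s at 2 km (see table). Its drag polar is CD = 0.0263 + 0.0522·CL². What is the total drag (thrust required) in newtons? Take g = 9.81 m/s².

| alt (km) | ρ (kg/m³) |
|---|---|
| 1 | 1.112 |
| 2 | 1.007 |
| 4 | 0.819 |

D = 54.1 N

At 2 km, from the table: ρ = 1.007 kg/m³.
Weight W = mg = 68.8 × 9.81 = 674.93 N; in level flight L = W.
q = ½ρv² = ½ × 1.007 × 30.6² = 471.5 Pa.
CL = 2W/(ρv²S) = 2×674.93/(1.007×30.6²×3.01) = 0.4756.
CD = 0.0263 + 0.0522 × 0.4756² = 0.03811.
D = q·S·CD = 471.5 × 3.01 × 0.03811 = 54.08 N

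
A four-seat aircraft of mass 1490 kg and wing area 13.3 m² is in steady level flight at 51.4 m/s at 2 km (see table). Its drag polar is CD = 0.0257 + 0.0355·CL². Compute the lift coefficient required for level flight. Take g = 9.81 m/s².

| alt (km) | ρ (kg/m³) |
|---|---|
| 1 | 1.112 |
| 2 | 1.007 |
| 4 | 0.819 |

At 2 km, from the table: ρ = 1.007 kg/m³.
Level flight ⇒ L = W = m·g = 1490 × 9.81 = 14617 N.
q = ½ρv² = ½ × 1.007 × 51.4² = 1330 Pa.
CL = W/(q·S) = 14617 / (1330 × 13.3) = 0.8262.

CL = 0.826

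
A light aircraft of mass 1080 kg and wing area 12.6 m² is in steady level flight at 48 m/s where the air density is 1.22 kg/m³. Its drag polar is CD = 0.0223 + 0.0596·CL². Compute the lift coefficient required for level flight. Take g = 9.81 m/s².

CL = 0.598

Level flight ⇒ L = W = m·g = 1080 × 9.81 = 10595 N.
Dynamic pressure q = 0.5 × 1.22 × 48² = 1405 Pa.
Required CL = L/(qS) = 10595/(1405·12.6) = 0.5983.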